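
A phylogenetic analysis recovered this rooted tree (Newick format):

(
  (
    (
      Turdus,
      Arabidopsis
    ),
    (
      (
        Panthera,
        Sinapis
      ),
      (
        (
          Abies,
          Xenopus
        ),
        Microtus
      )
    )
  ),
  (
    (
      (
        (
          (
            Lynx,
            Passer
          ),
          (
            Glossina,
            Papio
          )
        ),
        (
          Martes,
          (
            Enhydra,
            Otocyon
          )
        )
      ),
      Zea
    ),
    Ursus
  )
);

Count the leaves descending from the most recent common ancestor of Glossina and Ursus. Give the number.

The MRCA of Glossina and Ursus is the node subtending (((((Lynx,Passer),(Glossina,Papio)),(Martes,(Enhydra,Otocyon))),Zea),Ursus).
That clade contains 9 terminal taxa: Enhydra, Glossina, Lynx, Martes, Otocyon, Papio, Passer, Ursus, Zea.

9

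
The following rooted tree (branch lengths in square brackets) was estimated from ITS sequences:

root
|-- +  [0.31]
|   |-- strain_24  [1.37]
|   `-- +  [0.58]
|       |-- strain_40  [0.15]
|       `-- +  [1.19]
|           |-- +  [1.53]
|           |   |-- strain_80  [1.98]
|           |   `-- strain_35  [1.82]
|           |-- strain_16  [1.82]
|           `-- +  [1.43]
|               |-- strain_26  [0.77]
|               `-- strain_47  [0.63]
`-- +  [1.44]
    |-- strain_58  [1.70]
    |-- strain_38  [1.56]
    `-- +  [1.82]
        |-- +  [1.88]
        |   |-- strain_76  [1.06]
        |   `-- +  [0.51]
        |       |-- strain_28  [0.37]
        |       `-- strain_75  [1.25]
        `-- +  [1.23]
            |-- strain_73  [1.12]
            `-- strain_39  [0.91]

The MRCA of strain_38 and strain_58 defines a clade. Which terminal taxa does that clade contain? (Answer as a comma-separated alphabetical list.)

Tracing strain_38: it sits inside (strain_58,strain_38,((strain_76,(strain_28,strain_75)),(strain_73,strain_39))).
Tracing strain_58: it sits inside (strain_58,strain_38,((strain_76,(strain_28,strain_75)),(strain_73,strain_39))).
The smallest clade enclosing both is (strain_58,strain_38,((strain_76,(strain_28,strain_75)),(strain_73,strain_39))); the answer is its 7 terminal taxa in alphabetical order.

strain_28, strain_38, strain_39, strain_58, strain_73, strain_75, strain_76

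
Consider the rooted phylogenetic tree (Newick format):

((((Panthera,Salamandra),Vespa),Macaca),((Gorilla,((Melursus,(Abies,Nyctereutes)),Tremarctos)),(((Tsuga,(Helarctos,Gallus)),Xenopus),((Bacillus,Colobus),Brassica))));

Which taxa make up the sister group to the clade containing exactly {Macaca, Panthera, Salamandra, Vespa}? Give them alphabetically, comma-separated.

Abies, Bacillus, Brassica, Colobus, Gallus, Gorilla, Helarctos, Melursus, Nyctereutes, Tremarctos, Tsuga, Xenopus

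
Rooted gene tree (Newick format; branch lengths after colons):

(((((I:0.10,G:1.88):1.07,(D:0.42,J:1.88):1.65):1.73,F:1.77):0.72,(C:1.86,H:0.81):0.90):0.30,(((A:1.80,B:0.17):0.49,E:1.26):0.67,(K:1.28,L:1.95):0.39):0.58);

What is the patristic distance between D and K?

7.07

The path runs D → … → MRCA → … → K; the MRCA is the root of the tree.
Branch lengths along that path: 0.42 + 1.65 + 1.73 + 0.72 + 0.30 + 0.58 + 0.39 + 1.28 = 7.07.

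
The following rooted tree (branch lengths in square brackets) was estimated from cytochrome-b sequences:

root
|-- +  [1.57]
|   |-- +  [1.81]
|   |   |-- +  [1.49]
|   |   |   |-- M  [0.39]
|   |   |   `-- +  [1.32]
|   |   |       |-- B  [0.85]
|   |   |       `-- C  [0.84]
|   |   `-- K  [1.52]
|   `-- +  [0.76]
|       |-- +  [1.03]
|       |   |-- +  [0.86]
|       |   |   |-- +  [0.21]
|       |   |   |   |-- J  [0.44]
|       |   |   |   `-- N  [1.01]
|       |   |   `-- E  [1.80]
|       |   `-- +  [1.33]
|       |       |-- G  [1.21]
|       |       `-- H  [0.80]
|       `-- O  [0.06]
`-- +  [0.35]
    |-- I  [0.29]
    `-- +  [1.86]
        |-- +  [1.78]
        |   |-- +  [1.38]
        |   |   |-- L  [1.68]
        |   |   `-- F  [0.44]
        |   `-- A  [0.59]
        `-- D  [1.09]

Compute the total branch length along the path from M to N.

7.56

The path runs M → … → MRCA → … → N; the MRCA is the node subtending (((M,(B,C)),K),((((J,N),E),(G,H)),O)).
Branch lengths along that path: 0.39 + 1.49 + 1.81 + 0.76 + 1.03 + 0.86 + 0.21 + 1.01 = 7.56.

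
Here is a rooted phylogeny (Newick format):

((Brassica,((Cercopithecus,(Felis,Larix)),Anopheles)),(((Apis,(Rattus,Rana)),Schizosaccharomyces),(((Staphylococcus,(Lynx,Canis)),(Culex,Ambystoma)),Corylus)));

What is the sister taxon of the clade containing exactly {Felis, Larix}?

The clade containing exactly {Felis, Larix} attaches to the tree at the node subtending (Cercopithecus,(Felis,Larix)).
The other lineage descending from that same node — the sister group — is the single tip Cercopithecus.

Cercopithecus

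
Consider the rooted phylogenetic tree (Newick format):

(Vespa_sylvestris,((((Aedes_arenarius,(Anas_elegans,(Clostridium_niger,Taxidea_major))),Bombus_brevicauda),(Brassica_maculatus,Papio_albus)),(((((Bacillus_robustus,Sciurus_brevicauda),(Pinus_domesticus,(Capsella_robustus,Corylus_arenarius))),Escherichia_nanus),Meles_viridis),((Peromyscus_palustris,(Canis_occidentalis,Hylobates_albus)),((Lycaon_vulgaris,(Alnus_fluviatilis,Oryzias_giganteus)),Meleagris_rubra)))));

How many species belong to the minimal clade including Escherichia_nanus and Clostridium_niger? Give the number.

The MRCA of Escherichia_nanus and Clostridium_niger is the node subtending ((((Aedes_arenarius,(Anas_elegans,(Clostridium_niger,Taxidea_major))),Bombus_brevicauda),(Brassica_maculatus,Papio_albus)),(((((Bacillus_robustus,Sciurus_brevicauda),(Pinus_domesticus,(Capsella_robustus,Corylus_arenarius))),Escherichia_nanus),Meles_viridis),((Peromyscus_palustris,(Canis_occidentalis,Hylobates_albus)),((Lycaon_vulgaris,(Alnus_fluviatilis,Oryzias_giganteus)),Meleagris_rubra)))).
That clade contains 21 terminal taxa: Aedes_arenarius, Alnus_fluviatilis, Anas_elegans, Bacillus_robustus, Bombus_brevicauda, Brassica_maculatus, Canis_occidentalis, Capsella_robustus, Clostridium_niger, Corylus_arenarius, Escherichia_nanus, Hylobates_albus, Lycaon_vulgaris, Meleagris_rubra, Meles_viridis, Oryzias_giganteus, Papio_albus, Peromyscus_palustris, Pinus_domesticus, Sciurus_brevicauda, Taxidea_major.

21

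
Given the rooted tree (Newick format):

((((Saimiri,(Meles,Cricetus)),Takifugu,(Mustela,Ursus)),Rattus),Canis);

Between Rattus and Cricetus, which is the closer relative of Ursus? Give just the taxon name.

Cricetus

The MRCA of Ursus and Cricetus subtends ((Saimiri,(Meles,Cricetus)),Takifugu,(Mustela,Ursus)) (6 taxa).
The MRCA of Ursus and Rattus subtends (((Saimiri,(Meles,Cricetus)),Takifugu,(Mustela,Ursus)),Rattus) (7 taxa).
The first is nested inside the second, so Ursus shares a more recent common ancestor with Cricetus.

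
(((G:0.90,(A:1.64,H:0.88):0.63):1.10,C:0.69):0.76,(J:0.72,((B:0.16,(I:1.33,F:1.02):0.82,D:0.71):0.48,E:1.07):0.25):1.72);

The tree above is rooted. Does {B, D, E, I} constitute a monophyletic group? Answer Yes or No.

The MRCA of the listed taxa subtends ((B,(I,F),D),E).
That clade also contains F, which is not in the proposed group, so the group is not monophyletic.

No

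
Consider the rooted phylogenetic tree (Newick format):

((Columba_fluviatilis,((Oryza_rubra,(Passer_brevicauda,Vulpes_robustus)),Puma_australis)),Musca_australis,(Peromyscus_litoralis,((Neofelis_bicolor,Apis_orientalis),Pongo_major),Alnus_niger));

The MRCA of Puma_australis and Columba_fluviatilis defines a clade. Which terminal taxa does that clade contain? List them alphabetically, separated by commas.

Columba_fluviatilis, Oryza_rubra, Passer_brevicauda, Puma_australis, Vulpes_robustus

Tracing Puma_australis: it sits inside ((Oryza_rubra,(Passer_brevicauda,Vulpes_robustus)),Puma_australis).
Tracing Columba_fluviatilis: it sits inside (Columba_fluviatilis,((Oryza_rubra,(Passer_brevicauda,Vulpes_robustus)),Puma_australis)).
The smallest clade enclosing both is (Columba_fluviatilis,((Oryza_rubra,(Passer_brevicauda,Vulpes_robustus)),Puma_australis)); the answer is its 5 terminal taxa in alphabetical order.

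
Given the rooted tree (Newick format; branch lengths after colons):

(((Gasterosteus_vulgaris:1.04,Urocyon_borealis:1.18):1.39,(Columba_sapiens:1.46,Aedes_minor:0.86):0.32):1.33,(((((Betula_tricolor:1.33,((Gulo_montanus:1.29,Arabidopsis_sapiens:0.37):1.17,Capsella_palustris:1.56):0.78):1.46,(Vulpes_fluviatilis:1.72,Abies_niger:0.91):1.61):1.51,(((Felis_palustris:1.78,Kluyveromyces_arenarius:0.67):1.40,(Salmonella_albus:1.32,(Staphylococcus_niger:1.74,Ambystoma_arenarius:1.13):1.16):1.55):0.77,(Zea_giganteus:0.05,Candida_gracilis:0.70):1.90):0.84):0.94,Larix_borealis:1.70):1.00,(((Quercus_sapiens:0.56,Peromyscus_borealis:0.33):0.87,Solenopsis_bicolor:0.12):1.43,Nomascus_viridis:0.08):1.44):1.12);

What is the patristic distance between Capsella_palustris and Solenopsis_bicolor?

The path runs Capsella_palustris → … → MRCA → … → Solenopsis_bicolor; the MRCA is the node subtending (((((Betula_tricolor,((Gulo_montanus,Arabidopsis_sapiens),Capsella_palustris)),(Vulpes_fluviatilis,Abies_niger)),(((Felis_palustris,Kluyveromyces_arenarius),(Salmonella_albus,(Staphylococcus_niger,Ambystoma_arenarius))),(Zea_giganteus,Candida_gracilis))),Larix_borealis),(((Quercus_sapiens,Peromyscus_borealis),Solenopsis_bicolor),Nomascus_viridis)).
Branch lengths along that path: 1.56 + 0.78 + 1.46 + 1.51 + 0.94 + 1.00 + 1.44 + 1.43 + 0.12 = 10.24.

10.24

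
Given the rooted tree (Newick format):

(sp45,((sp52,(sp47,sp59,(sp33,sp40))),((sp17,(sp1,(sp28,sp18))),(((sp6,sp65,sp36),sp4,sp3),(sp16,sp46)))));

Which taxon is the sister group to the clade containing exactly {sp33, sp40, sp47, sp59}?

The clade containing exactly {sp33, sp40, sp47, sp59} attaches to the tree at the node subtending (sp52,(sp47,sp59,(sp33,sp40))).
The other lineage descending from that same node — the sister group — is the single tip sp52.

sp52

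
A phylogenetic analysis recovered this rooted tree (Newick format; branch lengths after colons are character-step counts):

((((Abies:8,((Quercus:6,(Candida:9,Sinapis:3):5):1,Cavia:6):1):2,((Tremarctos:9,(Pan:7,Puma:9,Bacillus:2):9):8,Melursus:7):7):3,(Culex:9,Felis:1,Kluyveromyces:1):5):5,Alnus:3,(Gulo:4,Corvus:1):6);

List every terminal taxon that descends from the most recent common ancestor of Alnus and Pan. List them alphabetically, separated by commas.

Abies, Alnus, Bacillus, Candida, Cavia, Corvus, Culex, Felis, Gulo, Kluyveromyces, Melursus, Pan, Puma, Quercus, Sinapis, Tremarctos

Tracing Alnus: it attaches directly to the root.
Tracing Pan: it sits inside (Pan,Puma,Bacillus).
The smallest clade enclosing both is the whole tree (their MRCA is the root), so the answer is all 16 tips in alphabetical order.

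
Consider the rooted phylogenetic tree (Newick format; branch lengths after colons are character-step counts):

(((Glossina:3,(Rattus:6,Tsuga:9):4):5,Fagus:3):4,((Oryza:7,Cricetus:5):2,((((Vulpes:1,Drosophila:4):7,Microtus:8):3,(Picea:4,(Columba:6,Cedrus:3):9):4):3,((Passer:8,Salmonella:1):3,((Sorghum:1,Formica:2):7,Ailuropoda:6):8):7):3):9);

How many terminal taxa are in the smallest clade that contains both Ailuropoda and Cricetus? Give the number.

The MRCA of Ailuropoda and Cricetus is the node subtending ((Oryza,Cricetus),((((Vulpes,Drosophila),Microtus),(Picea,(Columba,Cedrus))),((Passer,Salmonella),((Sorghum,Formica),Ailuropoda)))).
That clade contains 13 terminal taxa: Ailuropoda, Cedrus, Columba, Cricetus, Drosophila, Formica, Microtus, Oryza, Passer, Picea, Salmonella, Sorghum, Vulpes.

13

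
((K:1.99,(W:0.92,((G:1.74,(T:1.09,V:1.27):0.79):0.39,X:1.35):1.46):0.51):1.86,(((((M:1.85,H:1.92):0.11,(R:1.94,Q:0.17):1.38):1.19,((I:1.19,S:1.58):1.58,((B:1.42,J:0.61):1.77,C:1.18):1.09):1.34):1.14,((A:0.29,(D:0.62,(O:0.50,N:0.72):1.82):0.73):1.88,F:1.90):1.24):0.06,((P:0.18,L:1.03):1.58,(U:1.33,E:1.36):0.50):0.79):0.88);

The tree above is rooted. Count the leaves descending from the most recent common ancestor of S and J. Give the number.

5

The MRCA of S and J is the node subtending ((I,S),((B,J),C)).
That clade contains 5 terminal taxa: B, C, I, J, S.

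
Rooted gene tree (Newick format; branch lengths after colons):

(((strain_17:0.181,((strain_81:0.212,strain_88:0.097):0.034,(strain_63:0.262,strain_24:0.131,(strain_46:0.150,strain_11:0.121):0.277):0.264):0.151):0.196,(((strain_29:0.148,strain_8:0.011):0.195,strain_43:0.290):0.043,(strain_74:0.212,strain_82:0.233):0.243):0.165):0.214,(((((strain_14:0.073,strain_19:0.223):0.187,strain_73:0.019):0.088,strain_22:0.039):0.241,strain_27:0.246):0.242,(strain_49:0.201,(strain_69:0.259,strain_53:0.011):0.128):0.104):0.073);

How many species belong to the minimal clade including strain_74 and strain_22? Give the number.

The MRCA of strain_74 and strain_22 is the root, so the clade is the entire tree.
That clade contains 20 terminal taxa: strain_11, strain_14, strain_17, strain_19, strain_22, strain_24, strain_27, strain_29, strain_43, strain_46, strain_49, strain_53, strain_63, strain_69, strain_73, strain_74, strain_8, strain_81, strain_82, strain_88.

20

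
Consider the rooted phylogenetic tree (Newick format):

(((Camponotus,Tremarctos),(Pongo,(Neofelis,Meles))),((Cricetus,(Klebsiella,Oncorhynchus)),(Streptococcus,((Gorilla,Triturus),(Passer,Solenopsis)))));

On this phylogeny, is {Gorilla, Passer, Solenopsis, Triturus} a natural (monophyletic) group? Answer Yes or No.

The most recent common ancestor of these taxa subtends ((Gorilla,Triturus),(Passer,Solenopsis)).
That clade has exactly 4 tips — every listed taxon and nothing else — so the group is monophyletic.

Yes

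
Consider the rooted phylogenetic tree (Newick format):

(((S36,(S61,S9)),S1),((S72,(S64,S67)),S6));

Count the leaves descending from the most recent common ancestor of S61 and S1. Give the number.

The MRCA of S61 and S1 is the node subtending ((S36,(S61,S9)),S1).
That clade contains 4 terminal taxa: S1, S36, S61, S9.

4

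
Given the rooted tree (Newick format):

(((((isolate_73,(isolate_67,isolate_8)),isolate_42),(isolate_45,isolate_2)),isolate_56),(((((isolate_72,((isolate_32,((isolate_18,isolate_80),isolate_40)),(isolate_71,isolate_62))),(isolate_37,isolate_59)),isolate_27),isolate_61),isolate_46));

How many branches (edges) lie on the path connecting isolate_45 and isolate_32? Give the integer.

12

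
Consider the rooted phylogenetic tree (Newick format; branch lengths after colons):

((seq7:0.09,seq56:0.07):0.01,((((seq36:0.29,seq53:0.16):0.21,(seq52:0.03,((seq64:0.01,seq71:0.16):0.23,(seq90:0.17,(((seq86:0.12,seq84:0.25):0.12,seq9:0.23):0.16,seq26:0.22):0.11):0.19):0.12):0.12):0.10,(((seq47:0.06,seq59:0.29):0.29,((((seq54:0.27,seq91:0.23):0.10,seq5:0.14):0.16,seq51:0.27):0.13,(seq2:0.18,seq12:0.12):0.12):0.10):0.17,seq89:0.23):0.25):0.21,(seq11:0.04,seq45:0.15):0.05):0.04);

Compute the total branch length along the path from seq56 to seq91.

1.47

The path runs seq56 → … → MRCA → … → seq91; the MRCA is the root of the tree.
Branch lengths along that path: 0.07 + 0.01 + 0.04 + 0.21 + 0.25 + 0.17 + 0.10 + 0.13 + 0.16 + 0.10 + 0.23 = 1.47.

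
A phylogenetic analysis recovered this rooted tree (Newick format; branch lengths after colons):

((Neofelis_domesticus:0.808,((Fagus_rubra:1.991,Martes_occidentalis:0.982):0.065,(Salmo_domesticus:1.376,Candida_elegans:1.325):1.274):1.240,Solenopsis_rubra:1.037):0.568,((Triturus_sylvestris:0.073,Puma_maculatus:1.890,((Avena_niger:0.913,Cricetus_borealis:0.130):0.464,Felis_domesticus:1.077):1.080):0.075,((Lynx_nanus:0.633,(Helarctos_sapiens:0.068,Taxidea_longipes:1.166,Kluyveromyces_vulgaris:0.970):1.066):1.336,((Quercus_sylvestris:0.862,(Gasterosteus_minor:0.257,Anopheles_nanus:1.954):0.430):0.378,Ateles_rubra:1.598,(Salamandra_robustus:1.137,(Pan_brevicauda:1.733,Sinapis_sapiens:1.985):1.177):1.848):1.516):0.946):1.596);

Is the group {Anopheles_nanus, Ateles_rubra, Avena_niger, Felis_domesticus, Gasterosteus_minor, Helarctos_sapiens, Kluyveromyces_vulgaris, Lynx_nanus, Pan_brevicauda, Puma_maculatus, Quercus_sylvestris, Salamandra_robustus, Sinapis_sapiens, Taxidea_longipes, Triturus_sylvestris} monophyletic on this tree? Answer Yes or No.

No

The MRCA of the listed taxa subtends ((Triturus_sylvestris,Puma_maculatus,((Avena_niger,Cricetus_borealis),Felis_domesticus)),((Lynx_nanus,(Helarctos_sapiens,Taxidea_longipes,Kluyveromyces_vulgaris)),((Quercus_sylvestris,(Gasterosteus_minor,Anopheles_nanus)),Ateles_rubra,(Salamandra_robustus,(Pan_brevicauda,Sinapis_sapiens))))).
That clade also contains Cricetus_borealis, which is not in the proposed group, so the group is not monophyletic.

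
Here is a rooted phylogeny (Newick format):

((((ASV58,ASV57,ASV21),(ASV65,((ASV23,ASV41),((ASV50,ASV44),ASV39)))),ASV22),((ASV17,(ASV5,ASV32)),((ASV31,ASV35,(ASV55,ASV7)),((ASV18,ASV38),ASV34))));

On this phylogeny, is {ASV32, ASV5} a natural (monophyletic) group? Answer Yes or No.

The most recent common ancestor of these taxa subtends (ASV5,ASV32).
That clade has exactly 2 tips — every listed taxon and nothing else — so the group is monophyletic.

Yes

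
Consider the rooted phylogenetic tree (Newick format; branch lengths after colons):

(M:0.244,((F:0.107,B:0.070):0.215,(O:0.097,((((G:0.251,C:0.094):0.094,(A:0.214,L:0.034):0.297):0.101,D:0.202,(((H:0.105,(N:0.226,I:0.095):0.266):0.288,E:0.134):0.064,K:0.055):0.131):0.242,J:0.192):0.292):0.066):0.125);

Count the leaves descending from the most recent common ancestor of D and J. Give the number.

The MRCA of D and J is the node subtending ((((G,C),(A,L)),D,(((H,(N,I)),E),K)),J).
That clade contains 11 terminal taxa: A, C, D, E, G, H, I, J, K, L, N.

11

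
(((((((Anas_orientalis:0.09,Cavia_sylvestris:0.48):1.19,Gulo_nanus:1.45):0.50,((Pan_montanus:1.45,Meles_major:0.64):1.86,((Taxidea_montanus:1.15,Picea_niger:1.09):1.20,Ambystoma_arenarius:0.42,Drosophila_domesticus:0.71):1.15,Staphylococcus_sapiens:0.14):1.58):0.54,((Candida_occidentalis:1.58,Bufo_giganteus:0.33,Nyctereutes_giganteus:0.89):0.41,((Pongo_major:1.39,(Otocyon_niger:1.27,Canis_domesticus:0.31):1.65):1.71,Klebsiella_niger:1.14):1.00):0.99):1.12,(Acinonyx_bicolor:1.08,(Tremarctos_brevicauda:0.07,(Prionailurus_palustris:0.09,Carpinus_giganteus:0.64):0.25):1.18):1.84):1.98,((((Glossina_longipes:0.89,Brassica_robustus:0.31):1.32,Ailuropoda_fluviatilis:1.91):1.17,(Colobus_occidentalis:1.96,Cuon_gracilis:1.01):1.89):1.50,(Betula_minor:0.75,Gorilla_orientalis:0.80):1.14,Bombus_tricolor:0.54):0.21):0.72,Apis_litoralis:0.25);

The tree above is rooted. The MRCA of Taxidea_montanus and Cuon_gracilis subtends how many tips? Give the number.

29

The MRCA of Taxidea_montanus and Cuon_gracilis is the node subtending ((((((Anas_orientalis,Cavia_sylvestris),Gulo_nanus),((Pan_montanus,Meles_major),((Taxidea_montanus,Picea_niger),Ambystoma_arenarius,Drosophila_domesticus),Staphylococcus_sapiens)),((Candida_occidentalis,Bufo_giganteus,Nyctereutes_giganteus),((Pongo_major,(Otocyon_niger,Canis_domesticus)),Klebsiella_niger))),(Acinonyx_bicolor,(Tremarctos_brevicauda,(Prionailurus_palustris,Carpinus_giganteus)))),((((Glossina_longipes,Brassica_robustus),Ailuropoda_fluviatilis),(Colobus_occidentalis,Cuon_gracilis)),(Betula_minor,Gorilla_orientalis),Bombus_tricolor)).
That clade contains 29 terminal taxa: Acinonyx_bicolor, Ailuropoda_fluviatilis, Ambystoma_arenarius, Anas_orientalis, Betula_minor, Bombus_tricolor, Brassica_robustus, Bufo_giganteus, Candida_occidentalis, Canis_domesticus, Carpinus_giganteus, Cavia_sylvestris, Colobus_occidentalis, Cuon_gracilis, Drosophila_domesticus, Glossina_longipes, Gorilla_orientalis, Gulo_nanus, Klebsiella_niger, Meles_major, Nyctereutes_giganteus, Otocyon_niger, Pan_montanus, Picea_niger, Pongo_major, Prionailurus_palustris, Staphylococcus_sapiens, Taxidea_montanus, Tremarctos_brevicauda.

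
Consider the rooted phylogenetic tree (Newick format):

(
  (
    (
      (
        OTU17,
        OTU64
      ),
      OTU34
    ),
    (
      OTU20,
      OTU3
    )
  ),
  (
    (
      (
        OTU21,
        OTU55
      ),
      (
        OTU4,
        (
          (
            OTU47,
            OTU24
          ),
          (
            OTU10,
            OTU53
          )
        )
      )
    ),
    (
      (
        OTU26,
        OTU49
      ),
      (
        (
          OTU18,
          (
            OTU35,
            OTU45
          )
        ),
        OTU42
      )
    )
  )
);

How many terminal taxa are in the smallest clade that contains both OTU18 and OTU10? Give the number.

The MRCA of OTU18 and OTU10 is the node subtending (((OTU21,OTU55),(OTU4,((OTU47,OTU24),(OTU10,OTU53)))),((OTU26,OTU49),((OTU18,(OTU35,OTU45)),OTU42))).
That clade contains 13 terminal taxa: OTU10, OTU18, OTU21, OTU24, OTU26, OTU35, OTU4, OTU42, OTU45, OTU47, OTU49, OTU53, OTU55.

13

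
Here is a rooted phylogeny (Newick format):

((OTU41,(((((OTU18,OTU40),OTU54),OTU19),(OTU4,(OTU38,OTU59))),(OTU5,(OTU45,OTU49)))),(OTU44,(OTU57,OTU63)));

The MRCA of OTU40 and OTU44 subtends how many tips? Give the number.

14

The MRCA of OTU40 and OTU44 is the root, so the clade is the entire tree.
That clade contains 14 terminal taxa: OTU18, OTU19, OTU38, OTU4, OTU40, OTU41, OTU44, OTU45, OTU49, OTU5, OTU54, OTU57, OTU59, OTU63.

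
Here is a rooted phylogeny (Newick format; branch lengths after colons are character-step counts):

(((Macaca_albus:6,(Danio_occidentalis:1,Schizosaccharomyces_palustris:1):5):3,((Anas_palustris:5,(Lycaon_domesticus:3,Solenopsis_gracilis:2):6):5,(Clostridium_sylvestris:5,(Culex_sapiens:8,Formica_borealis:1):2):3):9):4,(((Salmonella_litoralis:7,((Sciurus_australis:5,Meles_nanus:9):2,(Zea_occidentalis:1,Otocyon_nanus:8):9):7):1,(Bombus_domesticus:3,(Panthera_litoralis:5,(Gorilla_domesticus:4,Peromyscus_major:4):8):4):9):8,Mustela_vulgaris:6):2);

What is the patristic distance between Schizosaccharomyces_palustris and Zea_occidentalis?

The path runs Schizosaccharomyces_palustris → … → MRCA → … → Zea_occidentalis; the MRCA is the root of the tree.
Branch lengths along that path: 1 + 5 + 3 + 4 + 2 + 8 + 1 + 7 + 9 + 1 = 41.

41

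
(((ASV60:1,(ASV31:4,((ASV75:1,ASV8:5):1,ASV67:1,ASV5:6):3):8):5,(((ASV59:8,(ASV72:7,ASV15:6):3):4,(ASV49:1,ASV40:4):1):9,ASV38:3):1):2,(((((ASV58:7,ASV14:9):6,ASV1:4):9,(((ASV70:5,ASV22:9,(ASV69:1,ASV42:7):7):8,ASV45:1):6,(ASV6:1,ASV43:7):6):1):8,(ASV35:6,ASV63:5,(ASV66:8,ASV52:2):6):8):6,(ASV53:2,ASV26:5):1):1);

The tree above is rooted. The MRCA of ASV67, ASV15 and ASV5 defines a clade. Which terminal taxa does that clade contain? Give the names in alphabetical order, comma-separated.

Tracing ASV67: it sits inside ((ASV75,ASV8),ASV67,ASV5).
Tracing ASV15: it sits inside (ASV72,ASV15).
Tracing ASV5: it sits inside ((ASV75,ASV8),ASV67,ASV5).
The smallest clade enclosing all 3 is ((ASV60,(ASV31,((ASV75,ASV8),ASV67,ASV5))),(((ASV59,(ASV72,ASV15)),(ASV49,ASV40)),ASV38)); the answer is its 12 terminal taxa in alphabetical order.

ASV15, ASV31, ASV38, ASV40, ASV49, ASV5, ASV59, ASV60, ASV67, ASV72, ASV75, ASV8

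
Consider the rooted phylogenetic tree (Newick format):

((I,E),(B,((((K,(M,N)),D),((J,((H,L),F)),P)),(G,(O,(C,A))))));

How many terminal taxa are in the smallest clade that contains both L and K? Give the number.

The MRCA of L and K is the node subtending (((K,(M,N)),D),((J,((H,L),F)),P)).
That clade contains 9 terminal taxa: D, F, H, J, K, L, M, N, P.

9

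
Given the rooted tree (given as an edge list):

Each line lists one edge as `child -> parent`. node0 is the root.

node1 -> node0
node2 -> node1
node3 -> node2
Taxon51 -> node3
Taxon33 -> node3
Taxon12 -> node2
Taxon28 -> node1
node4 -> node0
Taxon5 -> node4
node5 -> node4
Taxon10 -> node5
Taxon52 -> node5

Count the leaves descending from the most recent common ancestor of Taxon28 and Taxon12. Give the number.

4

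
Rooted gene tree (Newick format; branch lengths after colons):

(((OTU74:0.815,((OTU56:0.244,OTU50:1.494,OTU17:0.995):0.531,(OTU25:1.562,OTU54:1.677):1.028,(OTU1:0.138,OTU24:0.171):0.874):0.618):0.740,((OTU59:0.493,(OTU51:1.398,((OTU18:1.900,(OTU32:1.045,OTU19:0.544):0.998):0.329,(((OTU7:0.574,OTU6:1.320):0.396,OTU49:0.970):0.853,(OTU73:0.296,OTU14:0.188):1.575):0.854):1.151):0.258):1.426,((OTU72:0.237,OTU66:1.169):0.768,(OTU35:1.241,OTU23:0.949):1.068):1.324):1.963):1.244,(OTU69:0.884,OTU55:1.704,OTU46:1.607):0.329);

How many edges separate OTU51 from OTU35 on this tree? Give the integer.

The MRCA of OTU51 and OTU35 is the node subtending ((OTU59,(OTU51,((OTU18,(OTU32,OTU19)),(((OTU7,OTU6),OTU49),(OTU73,OTU14))))),((OTU72,OTU66),(OTU35,OTU23))).
From OTU51 up to that node: 3 branches. From OTU35 up to the same node: 3 branches. Total: 3 + 3 = 6.

6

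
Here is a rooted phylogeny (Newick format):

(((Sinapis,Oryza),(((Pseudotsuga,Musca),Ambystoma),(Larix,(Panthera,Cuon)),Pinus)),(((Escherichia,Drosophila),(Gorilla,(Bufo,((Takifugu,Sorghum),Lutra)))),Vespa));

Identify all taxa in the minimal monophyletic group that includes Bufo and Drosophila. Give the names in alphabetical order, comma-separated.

Tracing Bufo: it sits inside (Bufo,((Takifugu,Sorghum),Lutra)).
Tracing Drosophila: it sits inside (Escherichia,Drosophila).
The smallest clade enclosing both is ((Escherichia,Drosophila),(Gorilla,(Bufo,((Takifugu,Sorghum),Lutra)))); the answer is its 7 terminal taxa in alphabetical order.

Bufo, Drosophila, Escherichia, Gorilla, Lutra, Sorghum, Takifugu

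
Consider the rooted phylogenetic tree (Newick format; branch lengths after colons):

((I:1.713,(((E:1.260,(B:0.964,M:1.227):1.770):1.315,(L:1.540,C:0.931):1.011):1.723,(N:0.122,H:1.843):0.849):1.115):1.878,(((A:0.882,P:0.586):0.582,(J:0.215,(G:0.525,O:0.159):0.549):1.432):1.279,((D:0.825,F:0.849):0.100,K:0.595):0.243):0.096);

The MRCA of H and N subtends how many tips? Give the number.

The MRCA of H and N is the node subtending (N,H).
That clade contains 2 terminal taxa: H, N.

2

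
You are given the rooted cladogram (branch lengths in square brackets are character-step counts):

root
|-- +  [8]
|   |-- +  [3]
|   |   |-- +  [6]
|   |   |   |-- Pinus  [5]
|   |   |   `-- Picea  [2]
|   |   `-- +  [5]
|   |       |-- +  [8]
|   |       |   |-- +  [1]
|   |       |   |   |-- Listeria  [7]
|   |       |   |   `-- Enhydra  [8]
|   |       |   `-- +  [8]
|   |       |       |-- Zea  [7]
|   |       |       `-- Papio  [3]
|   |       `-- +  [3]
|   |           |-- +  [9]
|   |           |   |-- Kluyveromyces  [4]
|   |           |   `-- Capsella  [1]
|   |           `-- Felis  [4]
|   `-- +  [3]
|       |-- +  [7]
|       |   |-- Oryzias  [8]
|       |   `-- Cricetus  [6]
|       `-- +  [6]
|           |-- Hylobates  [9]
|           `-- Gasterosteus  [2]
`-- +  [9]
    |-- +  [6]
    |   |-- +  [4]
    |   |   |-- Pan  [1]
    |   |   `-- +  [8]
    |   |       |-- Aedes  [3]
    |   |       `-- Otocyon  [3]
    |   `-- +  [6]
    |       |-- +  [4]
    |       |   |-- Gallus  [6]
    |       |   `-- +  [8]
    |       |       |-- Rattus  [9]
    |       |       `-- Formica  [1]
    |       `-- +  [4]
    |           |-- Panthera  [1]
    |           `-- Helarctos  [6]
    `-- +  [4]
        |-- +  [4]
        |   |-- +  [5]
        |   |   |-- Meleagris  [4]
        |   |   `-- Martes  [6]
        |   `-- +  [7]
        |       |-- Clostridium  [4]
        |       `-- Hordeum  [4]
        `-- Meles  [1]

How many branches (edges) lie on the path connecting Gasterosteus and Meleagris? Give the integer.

9

The MRCA of Gasterosteus and Meleagris is the root of the tree.
From Gasterosteus up to that node: 4 branches. From Meleagris up to the same node: 5 branches. Total: 4 + 5 = 9.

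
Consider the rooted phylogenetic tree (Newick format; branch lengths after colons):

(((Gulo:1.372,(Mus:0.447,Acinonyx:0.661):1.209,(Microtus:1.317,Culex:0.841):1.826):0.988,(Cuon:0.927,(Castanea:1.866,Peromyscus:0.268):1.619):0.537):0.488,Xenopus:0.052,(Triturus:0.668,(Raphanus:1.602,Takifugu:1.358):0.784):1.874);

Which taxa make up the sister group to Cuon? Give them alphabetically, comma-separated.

Castanea, Peromyscus

Cuon attaches to the tree at the node subtending (Cuon,(Castanea,Peromyscus)).
The other lineage descending from that same node — the sister group — is (Castanea,Peromyscus); its 2 tips in alphabetical order are the answer.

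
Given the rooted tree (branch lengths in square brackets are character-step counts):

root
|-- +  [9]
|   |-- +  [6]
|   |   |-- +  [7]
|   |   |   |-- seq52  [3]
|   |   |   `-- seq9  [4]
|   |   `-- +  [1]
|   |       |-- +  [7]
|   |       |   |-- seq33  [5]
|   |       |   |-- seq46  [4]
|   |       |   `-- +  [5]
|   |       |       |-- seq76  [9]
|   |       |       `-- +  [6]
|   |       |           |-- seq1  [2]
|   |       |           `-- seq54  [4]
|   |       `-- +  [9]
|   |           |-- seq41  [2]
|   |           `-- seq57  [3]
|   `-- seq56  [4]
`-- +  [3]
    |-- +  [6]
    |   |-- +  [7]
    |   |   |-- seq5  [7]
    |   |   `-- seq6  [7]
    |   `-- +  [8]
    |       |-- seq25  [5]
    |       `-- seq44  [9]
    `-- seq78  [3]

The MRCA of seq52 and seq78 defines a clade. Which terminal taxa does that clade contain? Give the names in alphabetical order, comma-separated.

seq1, seq25, seq33, seq41, seq44, seq46, seq5, seq52, seq54, seq56, seq57, seq6, seq76, seq78, seq9

Tracing seq52: it sits inside (seq52,seq9).
Tracing seq78: it sits inside (((seq5,seq6),(seq25,seq44)),seq78).
The smallest clade enclosing both is the whole tree (their MRCA is the root), so the answer is all 15 tips in alphabetical order.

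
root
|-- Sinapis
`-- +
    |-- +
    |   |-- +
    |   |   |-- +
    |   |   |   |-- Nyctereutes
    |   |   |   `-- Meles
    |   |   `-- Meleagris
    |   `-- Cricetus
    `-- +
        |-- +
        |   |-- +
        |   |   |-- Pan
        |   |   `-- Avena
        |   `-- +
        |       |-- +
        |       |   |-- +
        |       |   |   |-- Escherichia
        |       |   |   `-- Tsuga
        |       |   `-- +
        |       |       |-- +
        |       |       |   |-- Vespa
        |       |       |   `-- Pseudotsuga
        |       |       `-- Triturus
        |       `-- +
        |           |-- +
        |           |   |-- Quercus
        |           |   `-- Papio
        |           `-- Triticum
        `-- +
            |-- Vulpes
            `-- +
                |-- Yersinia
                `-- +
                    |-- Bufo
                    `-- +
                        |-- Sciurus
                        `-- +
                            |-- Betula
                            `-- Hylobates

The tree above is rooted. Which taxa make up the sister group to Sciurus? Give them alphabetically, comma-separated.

Sciurus attaches to the tree at the node subtending (Sciurus,(Betula,Hylobates)).
The other lineage descending from that same node — the sister group — is (Betula,Hylobates); its 2 tips in alphabetical order are the answer.

Betula, Hylobates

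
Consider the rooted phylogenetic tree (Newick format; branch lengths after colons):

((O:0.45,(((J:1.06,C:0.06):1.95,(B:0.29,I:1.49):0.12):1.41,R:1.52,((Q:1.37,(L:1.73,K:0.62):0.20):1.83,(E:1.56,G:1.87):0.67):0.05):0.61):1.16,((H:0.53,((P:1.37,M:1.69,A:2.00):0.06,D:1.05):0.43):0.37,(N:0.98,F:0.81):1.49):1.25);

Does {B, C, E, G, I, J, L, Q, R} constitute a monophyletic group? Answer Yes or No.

The MRCA of the listed taxa subtends (((J,C),(B,I)),R,((Q,(L,K)),(E,G))).
That clade also contains K, which is not in the proposed group, so the group is not monophyletic.

No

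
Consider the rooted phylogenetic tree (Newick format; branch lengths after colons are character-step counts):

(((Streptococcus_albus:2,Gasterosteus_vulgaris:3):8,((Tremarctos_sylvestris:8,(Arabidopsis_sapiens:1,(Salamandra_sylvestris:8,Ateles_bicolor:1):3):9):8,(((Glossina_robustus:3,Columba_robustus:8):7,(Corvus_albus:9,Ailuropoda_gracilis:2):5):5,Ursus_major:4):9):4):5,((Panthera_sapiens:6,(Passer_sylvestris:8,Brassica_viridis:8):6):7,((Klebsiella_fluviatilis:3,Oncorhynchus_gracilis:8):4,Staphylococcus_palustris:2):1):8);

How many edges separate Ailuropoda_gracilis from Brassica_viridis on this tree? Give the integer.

The MRCA of Ailuropoda_gracilis and Brassica_viridis is the root of the tree.
From Ailuropoda_gracilis up to that node: 6 branches. From Brassica_viridis up to the same node: 4 branches. Total: 6 + 4 = 10.

10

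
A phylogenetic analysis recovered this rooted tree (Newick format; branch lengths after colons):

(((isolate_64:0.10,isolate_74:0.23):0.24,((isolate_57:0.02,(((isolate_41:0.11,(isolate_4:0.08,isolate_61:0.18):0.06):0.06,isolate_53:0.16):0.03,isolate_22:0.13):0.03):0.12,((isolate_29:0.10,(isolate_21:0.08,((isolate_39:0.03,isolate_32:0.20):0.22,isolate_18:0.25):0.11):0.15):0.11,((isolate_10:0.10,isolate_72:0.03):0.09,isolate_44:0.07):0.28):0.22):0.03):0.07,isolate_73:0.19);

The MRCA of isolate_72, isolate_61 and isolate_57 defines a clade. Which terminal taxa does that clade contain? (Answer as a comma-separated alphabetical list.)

isolate_10, isolate_18, isolate_21, isolate_22, isolate_29, isolate_32, isolate_39, isolate_4, isolate_41, isolate_44, isolate_53, isolate_57, isolate_61, isolate_72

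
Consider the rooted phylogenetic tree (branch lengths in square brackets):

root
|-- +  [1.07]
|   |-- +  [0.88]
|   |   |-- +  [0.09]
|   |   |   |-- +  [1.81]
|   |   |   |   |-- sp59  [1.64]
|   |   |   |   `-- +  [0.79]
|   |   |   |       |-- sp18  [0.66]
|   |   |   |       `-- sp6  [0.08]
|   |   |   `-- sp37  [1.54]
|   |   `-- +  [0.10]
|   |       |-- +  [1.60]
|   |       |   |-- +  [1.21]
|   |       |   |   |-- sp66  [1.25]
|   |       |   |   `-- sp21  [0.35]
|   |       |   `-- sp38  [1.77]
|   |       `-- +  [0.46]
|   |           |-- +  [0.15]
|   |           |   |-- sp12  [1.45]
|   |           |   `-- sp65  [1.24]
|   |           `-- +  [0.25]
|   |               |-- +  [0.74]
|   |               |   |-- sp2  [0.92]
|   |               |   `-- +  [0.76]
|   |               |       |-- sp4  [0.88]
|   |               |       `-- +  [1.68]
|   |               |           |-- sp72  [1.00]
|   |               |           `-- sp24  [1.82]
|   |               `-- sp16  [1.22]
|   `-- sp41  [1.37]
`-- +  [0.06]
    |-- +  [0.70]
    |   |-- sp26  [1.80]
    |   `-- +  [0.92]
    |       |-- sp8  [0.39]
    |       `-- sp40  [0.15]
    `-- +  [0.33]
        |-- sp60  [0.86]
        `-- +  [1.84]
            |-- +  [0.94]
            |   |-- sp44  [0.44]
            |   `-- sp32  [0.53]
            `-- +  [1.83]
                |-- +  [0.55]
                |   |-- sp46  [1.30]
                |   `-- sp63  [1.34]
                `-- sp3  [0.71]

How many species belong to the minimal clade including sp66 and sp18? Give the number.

The MRCA of sp66 and sp18 is the node subtending (((sp59,(sp18,sp6)),sp37),(((sp66,sp21),sp38),((sp12,sp65),((sp2,(sp4,(sp72,sp24))),sp16)))).
That clade contains 14 terminal taxa: sp12, sp16, sp18, sp2, sp21, sp24, sp37, sp38, sp4, sp59, sp6, sp65, sp66, sp72.

14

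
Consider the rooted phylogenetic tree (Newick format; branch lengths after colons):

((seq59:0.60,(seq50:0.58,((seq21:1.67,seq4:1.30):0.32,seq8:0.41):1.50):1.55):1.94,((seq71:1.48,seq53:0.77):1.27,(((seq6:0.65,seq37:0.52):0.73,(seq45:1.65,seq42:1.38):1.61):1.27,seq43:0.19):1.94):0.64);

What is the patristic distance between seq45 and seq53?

8.51

The path runs seq45 → … → MRCA → … → seq53; the MRCA is the node subtending ((seq71,seq53),(((seq6,seq37),(seq45,seq42)),seq43)).
Branch lengths along that path: 1.65 + 1.61 + 1.27 + 1.94 + 1.27 + 0.77 = 8.51.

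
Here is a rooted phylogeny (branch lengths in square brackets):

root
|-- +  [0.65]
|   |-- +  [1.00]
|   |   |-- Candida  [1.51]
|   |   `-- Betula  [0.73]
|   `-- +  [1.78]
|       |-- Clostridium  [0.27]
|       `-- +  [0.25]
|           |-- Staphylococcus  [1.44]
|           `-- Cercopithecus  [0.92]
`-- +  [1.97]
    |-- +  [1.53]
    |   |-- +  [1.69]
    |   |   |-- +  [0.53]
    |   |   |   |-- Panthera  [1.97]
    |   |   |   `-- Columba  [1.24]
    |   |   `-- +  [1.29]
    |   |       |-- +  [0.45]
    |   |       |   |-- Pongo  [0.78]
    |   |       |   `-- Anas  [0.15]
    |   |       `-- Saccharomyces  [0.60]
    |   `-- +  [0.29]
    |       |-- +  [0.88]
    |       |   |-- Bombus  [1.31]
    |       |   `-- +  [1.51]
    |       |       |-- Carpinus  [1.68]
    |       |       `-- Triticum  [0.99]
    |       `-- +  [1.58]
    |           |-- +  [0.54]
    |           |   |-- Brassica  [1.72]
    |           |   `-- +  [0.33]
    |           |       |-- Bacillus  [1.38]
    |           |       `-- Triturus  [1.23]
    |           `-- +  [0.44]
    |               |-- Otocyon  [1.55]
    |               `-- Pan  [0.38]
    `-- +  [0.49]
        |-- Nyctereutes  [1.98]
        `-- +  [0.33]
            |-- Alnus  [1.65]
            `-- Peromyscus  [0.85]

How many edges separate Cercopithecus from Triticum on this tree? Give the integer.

The MRCA of Cercopithecus and Triticum is the root of the tree.
From Cercopithecus up to that node: 4 branches. From Triticum up to the same node: 6 branches. Total: 4 + 6 = 10.

10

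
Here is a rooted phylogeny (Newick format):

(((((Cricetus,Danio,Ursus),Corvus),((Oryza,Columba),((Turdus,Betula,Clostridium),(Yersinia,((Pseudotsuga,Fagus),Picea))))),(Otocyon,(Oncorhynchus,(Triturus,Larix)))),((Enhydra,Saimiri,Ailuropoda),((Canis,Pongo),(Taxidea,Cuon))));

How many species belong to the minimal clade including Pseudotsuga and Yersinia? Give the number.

The MRCA of Pseudotsuga and Yersinia is the node subtending (Yersinia,((Pseudotsuga,Fagus),Picea)).
That clade contains 4 terminal taxa: Fagus, Picea, Pseudotsuga, Yersinia.

4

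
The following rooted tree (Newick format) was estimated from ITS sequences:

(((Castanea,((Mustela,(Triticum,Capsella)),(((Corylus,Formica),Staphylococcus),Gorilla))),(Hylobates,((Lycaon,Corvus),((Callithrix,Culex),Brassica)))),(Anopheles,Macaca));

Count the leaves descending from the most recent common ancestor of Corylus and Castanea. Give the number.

8

The MRCA of Corylus and Castanea is the node subtending (Castanea,((Mustela,(Triticum,Capsella)),(((Corylus,Formica),Staphylococcus),Gorilla))).
That clade contains 8 terminal taxa: Capsella, Castanea, Corylus, Formica, Gorilla, Mustela, Staphylococcus, Triticum.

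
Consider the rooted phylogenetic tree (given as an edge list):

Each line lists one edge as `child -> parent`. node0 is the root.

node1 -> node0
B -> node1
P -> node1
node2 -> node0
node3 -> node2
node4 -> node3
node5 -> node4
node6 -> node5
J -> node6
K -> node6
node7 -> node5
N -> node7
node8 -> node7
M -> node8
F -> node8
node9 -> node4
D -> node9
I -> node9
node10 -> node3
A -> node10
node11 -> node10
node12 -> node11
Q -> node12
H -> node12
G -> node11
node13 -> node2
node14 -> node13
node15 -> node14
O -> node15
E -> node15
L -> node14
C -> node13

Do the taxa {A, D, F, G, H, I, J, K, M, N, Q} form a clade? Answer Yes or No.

Yes

The most recent common ancestor of these taxa subtends ((((J,K),(N,(M,F))),(D,I)),(A,((Q,H),G))).
That clade has exactly 11 tips — every listed taxon and nothing else — so the group is monophyletic.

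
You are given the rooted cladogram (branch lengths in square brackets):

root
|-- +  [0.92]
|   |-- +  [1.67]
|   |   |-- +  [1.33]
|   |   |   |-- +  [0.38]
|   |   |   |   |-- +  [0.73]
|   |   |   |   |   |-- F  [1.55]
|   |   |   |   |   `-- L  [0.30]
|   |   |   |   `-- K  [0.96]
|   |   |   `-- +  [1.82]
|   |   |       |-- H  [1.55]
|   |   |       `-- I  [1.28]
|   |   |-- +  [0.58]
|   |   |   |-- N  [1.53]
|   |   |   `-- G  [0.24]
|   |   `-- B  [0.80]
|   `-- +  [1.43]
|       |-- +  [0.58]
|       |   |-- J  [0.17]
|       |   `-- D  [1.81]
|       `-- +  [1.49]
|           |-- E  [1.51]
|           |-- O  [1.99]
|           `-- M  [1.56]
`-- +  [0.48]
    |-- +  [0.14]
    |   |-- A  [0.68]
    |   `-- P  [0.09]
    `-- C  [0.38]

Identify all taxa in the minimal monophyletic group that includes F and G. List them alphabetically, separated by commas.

B, F, G, H, I, K, L, N

Tracing F: it sits inside (F,L).
Tracing G: it sits inside (N,G).
The smallest clade enclosing both is ((((F,L),K),(H,I)),(N,G),B); the answer is its 8 terminal taxa in alphabetical order.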